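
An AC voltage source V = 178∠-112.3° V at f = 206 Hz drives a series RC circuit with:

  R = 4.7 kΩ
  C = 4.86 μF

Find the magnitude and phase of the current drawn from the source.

Step 1 — Angular frequency: ω = 2π·f = 2π·206 = 1294 rad/s.
Step 2 — Component impedances:
  R: Z = R = 4700 Ω
  C: Z = 1/(jωC) = -j/(ω·C) = 0 - j159 Ω
Step 3 — Series combination: Z_total = R + C = 4700 - j159 Ω = 4703∠-1.9° Ω.
Step 4 — Source phasor: V = 178∠-112.3° V = -67.54 - j164.7 V.
Step 5 — Ohm's law: I = V / Z_total = (-67.54 - j164.7) / (4700 - j159) = -0.01317 - j0.03549 A.
Step 6 — Convert to polar: |I| = 0.03785 A, ∠I = -110.4°.

I = 0.03785∠-110.4° A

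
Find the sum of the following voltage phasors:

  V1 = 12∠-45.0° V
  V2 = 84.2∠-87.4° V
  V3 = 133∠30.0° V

Step 1 — Convert each phasor to rectangular form:
  V1 = 12·(cos(-45.0°) + j·sin(-45.0°)) = 8.485 - j8.485 V
  V2 = 84.2·(cos(-87.4°) + j·sin(-87.4°)) = 3.82 - j84.11 V
  V3 = 133·(cos(30.0°) + j·sin(30.0°)) = 115.2 + j66.5 V
Step 2 — Sum components: V_total = 127.5 - j26.1 V.
Step 3 — Convert to polar: |V_total| = 130.1 V, ∠V_total = -11.6°.

V_total = 130.1∠-11.6° V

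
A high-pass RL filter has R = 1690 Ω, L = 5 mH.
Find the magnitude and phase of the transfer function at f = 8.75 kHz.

Step 1 — Angular frequency: ω = 2π·8750 = 5.498e+04 rad/s.
Step 2 — Transfer function: H(jω) = jωL/(R + jωL).
Step 3 — Numerator jωL = j·274.9; denominator R + jωL = 1690 + j274.9.
Step 4 — H = 0.02578 + j0.1585.
Step 5 — Magnitude: |H| = 0.1605 (-15.9 dB); phase: φ = 80.8°.

|H| = 0.1605 (-15.9 dB), φ = 80.8°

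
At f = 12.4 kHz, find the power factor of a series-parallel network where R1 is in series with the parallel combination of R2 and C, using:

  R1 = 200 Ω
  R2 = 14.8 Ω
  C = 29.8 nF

Step 1 — Angular frequency: ω = 2π·f = 2π·1.24e+04 = 7.791e+04 rad/s.
Step 2 — Component impedances:
  R1: Z = R = 200 Ω
  R2: Z = R = 14.8 Ω
  C: Z = 1/(jωC) = -j/(ω·C) = 0 - j430.7 Ω
Step 3 — Parallel branch: R2 || C = 1/(1/R2 + 1/C) = 14.78 - j0.508 Ω.
Step 4 — Series with R1: Z_total = R1 + (R2 || C) = 214.8 - j0.508 Ω = 214.8∠-0.1° Ω.
Step 5 — Power factor: PF = cos(φ) = Re(Z)/|Z| = 214.8/214.8 = 1.
Step 6 — Type: Im(Z) = -0.508 ⇒ leading (phase φ = -0.1°).

PF = 1 (leading, φ = -0.1°)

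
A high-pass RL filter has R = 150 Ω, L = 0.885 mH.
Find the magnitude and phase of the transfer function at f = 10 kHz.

Step 1 — Angular frequency: ω = 2π·1e+04 = 6.283e+04 rad/s.
Step 2 — Transfer function: H(jω) = jωL/(R + jωL).
Step 3 — Numerator jωL = j·55.61; denominator R + jωL = 150 + j55.61.
Step 4 — H = 0.1208 + j0.3259.
Step 5 — Magnitude: |H| = 0.3476 (-9.2 dB); phase: φ = 69.7°.

|H| = 0.3476 (-9.2 dB), φ = 69.7°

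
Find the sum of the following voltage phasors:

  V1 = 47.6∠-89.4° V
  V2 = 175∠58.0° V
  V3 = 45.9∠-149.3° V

Step 1 — Convert each phasor to rectangular form:
  V1 = 47.6·(cos(-89.4°) + j·sin(-89.4°)) = 0.4985 - j47.6 V
  V2 = 175·(cos(58.0°) + j·sin(58.0°)) = 92.74 + j148.4 V
  V3 = 45.9·(cos(-149.3°) + j·sin(-149.3°)) = -39.47 - j23.43 V
Step 2 — Sum components: V_total = 53.77 + j77.38 V.
Step 3 — Convert to polar: |V_total| = 94.22 V, ∠V_total = 55.2°.

V_total = 94.22∠55.2° V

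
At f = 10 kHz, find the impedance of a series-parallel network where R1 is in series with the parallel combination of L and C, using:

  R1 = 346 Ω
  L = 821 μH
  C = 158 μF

Step 1 — Angular frequency: ω = 2π·f = 2π·1e+04 = 6.283e+04 rad/s.
Step 2 — Component impedances:
  R1: Z = R = 346 Ω
  L: Z = jωL = j·6.283e+04·0.000821 = 0 + j51.58 Ω
  C: Z = 1/(jωC) = -j/(ω·C) = 0 - j0.1007 Ω
Step 3 — Parallel branch: L || C = 1/(1/L + 1/C) = 0 - j0.1009 Ω.
Step 4 — Series with R1: Z_total = R1 + (L || C) = 346 - j0.1009 Ω = 346∠-0.0° Ω.

Z = 346 - j0.1009 Ω = 346∠-0.0° Ω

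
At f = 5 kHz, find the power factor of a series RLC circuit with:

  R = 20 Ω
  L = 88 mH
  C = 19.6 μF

Step 1 — Angular frequency: ω = 2π·f = 2π·5000 = 3.142e+04 rad/s.
Step 2 — Component impedances:
  R: Z = R = 20 Ω
  L: Z = jωL = j·3.142e+04·0.088 = 0 + j2765 Ω
  C: Z = 1/(jωC) = -j/(ω·C) = 0 - j1.624 Ω
Step 3 — Series combination: Z_total = R + L + C = 20 + j2763 Ω = 2763∠89.6° Ω.
Step 4 — Power factor: PF = cos(φ) = Re(Z)/|Z| = 20/2763.05 = 0.007238.
Step 5 — Type: Im(Z) = 2763 ⇒ lagging (phase φ = 89.6°).

PF = 0.007238 (lagging, φ = 89.6°)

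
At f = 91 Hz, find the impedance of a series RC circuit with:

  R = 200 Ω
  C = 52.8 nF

Step 1 — Angular frequency: ω = 2π·f = 2π·91 = 571.8 rad/s.
Step 2 — Component impedances:
  R: Z = R = 200 Ω
  C: Z = 1/(jωC) = -j/(ω·C) = 0 - j3.312e+04 Ω
Step 3 — Series combination: Z_total = R + C = 200 - j3.312e+04 Ω = 3.312e+04∠-89.7° Ω.

Z = 200 - j3.312e+04 Ω = 3.312e+04∠-89.7° Ω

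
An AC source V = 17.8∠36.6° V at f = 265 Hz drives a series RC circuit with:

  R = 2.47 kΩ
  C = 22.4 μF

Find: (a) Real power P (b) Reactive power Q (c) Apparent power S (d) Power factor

Step 1 — Angular frequency: ω = 2π·f = 2π·265 = 1665 rad/s.
Step 2 — Component impedances:
  R: Z = R = 2470 Ω
  C: Z = 1/(jωC) = -j/(ω·C) = 0 - j26.81 Ω
Step 3 — Series combination: Z_total = R + C = 2470 - j26.81 Ω = 2470∠-0.6° Ω.
Step 4 — Source phasor: V = 17.8∠36.6° V = 14.29 + j10.61 V.
Step 5 — Current: I = V / Z = 0.005738 + j0.004359 A = 0.007206∠37.2° A.
Step 6 — Complex power: S = V·I* = 0.1283 - j0.001392 VA.
Step 7 — Real power: P = Re(S) = 0.1283 W.
Step 8 — Reactive power: Q = Im(S) = -0.001392 VAR.
Step 9 — Apparent power: |S| = 0.1283 VA.
Step 10 — Power factor: PF = P/|S| = 0.9999 (leading).

(a) P = 0.1283 W  (b) Q = -0.001392 VAR  (c) S = 0.1283 VA  (d) PF = 0.9999 (leading)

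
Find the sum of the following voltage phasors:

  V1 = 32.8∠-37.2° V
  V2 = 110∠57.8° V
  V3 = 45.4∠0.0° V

Step 1 — Convert each phasor to rectangular form:
  V1 = 32.8·(cos(-37.2°) + j·sin(-37.2°)) = 26.13 - j19.83 V
  V2 = 110·(cos(57.8°) + j·sin(57.8°)) = 58.62 + j93.08 V
  V3 = 45.4·(cos(0.0°) + j·sin(0.0°)) = 45.4 V
Step 2 — Sum components: V_total = 130.1 + j73.25 V.
Step 3 — Convert to polar: |V_total| = 149.3 V, ∠V_total = 29.4°.

V_total = 149.3∠29.4° V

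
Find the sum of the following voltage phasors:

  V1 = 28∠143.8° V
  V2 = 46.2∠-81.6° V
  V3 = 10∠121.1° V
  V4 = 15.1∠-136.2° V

Step 1 — Convert each phasor to rectangular form:
  V1 = 28·(cos(143.8°) + j·sin(143.8°)) = -22.59 + j16.54 V
  V2 = 46.2·(cos(-81.6°) + j·sin(-81.6°)) = 6.749 - j45.7 V
  V3 = 10·(cos(121.1°) + j·sin(121.1°)) = -5.165 + j8.563 V
  V4 = 15.1·(cos(-136.2°) + j·sin(-136.2°)) = -10.9 - j10.45 V
Step 2 — Sum components: V_total = -31.91 - j31.06 V.
Step 3 — Convert to polar: |V_total| = 44.53 V, ∠V_total = -135.8°.

V_total = 44.53∠-135.8° V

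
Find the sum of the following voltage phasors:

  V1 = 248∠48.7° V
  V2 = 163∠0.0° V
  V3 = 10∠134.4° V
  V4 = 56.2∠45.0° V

Step 1 — Convert each phasor to rectangular form:
  V1 = 248·(cos(48.7°) + j·sin(48.7°)) = 163.7 + j186.3 V
  V2 = 163·(cos(0.0°) + j·sin(0.0°)) = 163 V
  V3 = 10·(cos(134.4°) + j·sin(134.4°)) = -6.997 + j7.145 V
  V4 = 56.2·(cos(45.0°) + j·sin(45.0°)) = 39.74 + j39.74 V
Step 2 — Sum components: V_total = 359.4 + j233.2 V.
Step 3 — Convert to polar: |V_total| = 428.4 V, ∠V_total = 33.0°.

V_total = 428.4∠33.0° V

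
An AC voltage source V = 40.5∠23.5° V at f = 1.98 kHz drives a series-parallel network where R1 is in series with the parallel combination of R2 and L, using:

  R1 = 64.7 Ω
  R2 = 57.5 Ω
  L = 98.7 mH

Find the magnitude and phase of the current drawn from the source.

Step 1 — Angular frequency: ω = 2π·f = 2π·1980 = 1.244e+04 rad/s.
Step 2 — Component impedances:
  R1: Z = R = 64.7 Ω
  R2: Z = R = 57.5 Ω
  L: Z = jωL = j·1.244e+04·0.0987 = 0 + j1228 Ω
Step 3 — Parallel branch: R2 || L = 1/(1/R2 + 1/L) = 57.37 + j2.687 Ω.
Step 4 — Series with R1: Z_total = R1 + (R2 || L) = 122.1 + j2.687 Ω = 122.1∠1.3° Ω.
Step 5 — Source phasor: V = 40.5∠23.5° V = 37.14 + j16.15 V.
Step 6 — Ohm's law: I = V / Z_total = (37.14 + j16.15) / (122.1 + j2.687) = 0.307 + j0.1255 A.
Step 7 — Convert to polar: |I| = 0.3317 A, ∠I = 22.2°.

I = 0.3317∠22.2° A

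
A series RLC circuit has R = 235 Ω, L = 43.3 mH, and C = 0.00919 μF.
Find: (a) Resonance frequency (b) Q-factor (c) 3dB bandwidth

Step 1 — Resonance: ω₀ = 1/√(LC) = 1/√(0.0433·9.19e-09) = 5.013e+04 rad/s.
Step 2 — f₀ = ω₀/(2π) = 7978 Hz.
Step 3 — Series Q: Q = ω₀L/R = 5.013e+04·0.0433/235 = 9.237.
Step 4 — Bandwidth: Δω = ω₀/Q = 5427 rad/s; BW = Δω/(2π) = 863.8 Hz.

(a) f₀ = 7978 Hz  (b) Q = 9.237  (c) BW = 863.8 Hz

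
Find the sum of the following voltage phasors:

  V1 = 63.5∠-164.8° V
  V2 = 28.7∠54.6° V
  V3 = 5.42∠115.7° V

Step 1 — Convert each phasor to rectangular form:
  V1 = 63.5·(cos(-164.8°) + j·sin(-164.8°)) = -61.28 - j16.65 V
  V2 = 28.7·(cos(54.6°) + j·sin(54.6°)) = 16.63 + j23.39 V
  V3 = 5.42·(cos(115.7°) + j·sin(115.7°)) = -2.35 + j4.884 V
Step 2 — Sum components: V_total = -47 + j11.63 V.
Step 3 — Convert to polar: |V_total| = 48.42 V, ∠V_total = 166.1°.

V_total = 48.42∠166.1° V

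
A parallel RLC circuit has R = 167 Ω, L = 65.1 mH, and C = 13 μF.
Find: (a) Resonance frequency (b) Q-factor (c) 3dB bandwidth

Step 1 — Resonance: ω₀ = 1/√(LC) = 1/√(0.0651·1.3e-05) = 1087 rad/s.
Step 2 — f₀ = ω₀/(2π) = 173 Hz.
Step 3 — Parallel Q: Q = R/(ω₀L) = 167/(1087·0.0651) = 2.36.
Step 4 — Bandwidth: Δω = ω₀/Q = 460.6 rad/s; BW = Δω/(2π) = 73.31 Hz.

(a) f₀ = 173 Hz  (b) Q = 2.36  (c) BW = 73.31 Hz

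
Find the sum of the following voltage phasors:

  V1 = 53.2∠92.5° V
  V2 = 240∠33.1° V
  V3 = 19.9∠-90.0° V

Step 1 — Convert each phasor to rectangular form:
  V1 = 53.2·(cos(92.5°) + j·sin(92.5°)) = -2.321 + j53.15 V
  V2 = 240·(cos(33.1°) + j·sin(33.1°)) = 201.1 + j131.1 V
  V3 = 19.9·(cos(-90.0°) + j·sin(-90.0°)) = 0 - j19.9 V
Step 2 — Sum components: V_total = 198.7 + j164.3 V.
Step 3 — Convert to polar: |V_total| = 257.9 V, ∠V_total = 39.6°.

V_total = 257.9∠39.6° V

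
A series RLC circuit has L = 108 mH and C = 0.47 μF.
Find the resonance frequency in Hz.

Step 1 — Resonance condition Im(Z)=0 gives ω₀ = 1/√(LC).
Step 2 — ω₀ = 1/√(0.108·4.7e-07) = 4439 rad/s.
Step 3 — f₀ = ω₀/(2π) = 706.4 Hz.

f₀ = 706.4 Hz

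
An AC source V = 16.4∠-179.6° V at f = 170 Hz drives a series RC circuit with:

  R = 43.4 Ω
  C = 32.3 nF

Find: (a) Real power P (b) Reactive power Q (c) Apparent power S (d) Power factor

Step 1 — Angular frequency: ω = 2π·f = 2π·170 = 1068 rad/s.
Step 2 — Component impedances:
  R: Z = R = 43.4 Ω
  C: Z = 1/(jωC) = -j/(ω·C) = 0 - j2.898e+04 Ω
Step 3 — Series combination: Z_total = R + C = 43.4 - j2.898e+04 Ω = 2.898e+04∠-89.9° Ω.
Step 4 — Source phasor: V = 16.4∠-179.6° V = -16.4 - j0.1145 V.
Step 5 — Current: I = V / Z = 3.103e-06 - j0.0005658 A = 0.0005658∠-89.7° A.
Step 6 — Complex power: S = V·I* = 1.389e-05 - j0.009279 VA.
Step 7 — Real power: P = Re(S) = 1.389e-05 W.
Step 8 — Reactive power: Q = Im(S) = -0.009279 VAR.
Step 9 — Apparent power: |S| = 0.009279 VA.
Step 10 — Power factor: PF = P/|S| = 0.001497 (leading).

(a) P = 1.389e-05 W  (b) Q = -0.009279 VAR  (c) S = 0.009279 VA  (d) PF = 0.001497 (leading)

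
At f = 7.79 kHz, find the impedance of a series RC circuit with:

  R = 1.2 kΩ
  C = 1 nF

Step 1 — Angular frequency: ω = 2π·f = 2π·7790 = 4.895e+04 rad/s.
Step 2 — Component impedances:
  R: Z = R = 1200 Ω
  C: Z = 1/(jωC) = -j/(ω·C) = 0 - j2.043e+04 Ω
Step 3 — Series combination: Z_total = R + C = 1200 - j2.043e+04 Ω = 2.047e+04∠-86.6° Ω.

Z = 1200 - j2.043e+04 Ω = 2.047e+04∠-86.6° Ω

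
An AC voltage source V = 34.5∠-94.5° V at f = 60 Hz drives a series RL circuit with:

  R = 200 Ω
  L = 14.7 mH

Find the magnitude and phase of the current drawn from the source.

Step 1 — Angular frequency: ω = 2π·f = 2π·60 = 377 rad/s.
Step 2 — Component impedances:
  R: Z = R = 200 Ω
  L: Z = jωL = j·377·0.0147 = 0 + j5.542 Ω
Step 3 — Series combination: Z_total = R + L = 200 + j5.542 Ω = 200.1∠1.6° Ω.
Step 4 — Source phasor: V = 34.5∠-94.5° V = -2.707 - j34.39 V.
Step 5 — Ohm's law: I = V / Z_total = (-2.707 - j34.39) / (200 + j5.542) = -0.01829 - j0.1715 A.
Step 6 — Convert to polar: |I| = 0.1724 A, ∠I = -96.1°.

I = 0.1724∠-96.1° A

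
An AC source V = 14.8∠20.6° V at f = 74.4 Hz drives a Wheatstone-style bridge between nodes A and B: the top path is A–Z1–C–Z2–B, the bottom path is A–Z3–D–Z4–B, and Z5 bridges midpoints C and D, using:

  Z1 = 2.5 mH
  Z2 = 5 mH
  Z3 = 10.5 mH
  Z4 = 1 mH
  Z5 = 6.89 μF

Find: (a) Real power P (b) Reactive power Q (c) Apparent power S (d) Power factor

Step 1 — Angular frequency: ω = 2π·f = 2π·74.4 = 467.5 rad/s.
Step 2 — Component impedances:
  Z1: Z = jωL = j·467.5·0.0025 = 0 + j1.169 Ω
  Z2: Z = jωL = j·467.5·0.005 = 0 + j2.337 Ω
  Z3: Z = jωL = j·467.5·0.0105 = 0 + j4.908 Ω
  Z4: Z = jωL = j·467.5·0.001 = 0 + j0.4675 Ω
  Z5: Z = 1/(jωC) = -j/(ω·C) = 0 - j310.5 Ω
Step 3 — Bridge requires nodal analysis (the Z5 bridge couples midpoints C and D, so the two paths cannot be reduced to a simple series/parallel combination). Setting node B to ground and injecting 1 A at node A, the 3-node admittance system at A, C, D solves to V_A = Z_AB = 0 + j2.127 Ω = 2.127∠90.0° Ω.
Step 4 — Source phasor: V = 14.8∠20.6° V = 13.85 + j5.207 V.
Step 5 — Current: I = V / Z = 2.448 - j6.513 A = 6.958∠-69.4° A.
Step 6 — Complex power: S = V·I* = 0 + j103 VA.
Step 7 — Real power: P = Re(S) = 0 W.
Step 8 — Reactive power: Q = Im(S) = 103 VAR.
Step 9 — Apparent power: |S| = 103 VA.
Step 10 — Power factor: PF = P/|S| = 0 (lagging).

(a) P = 0 W  (b) Q = 103 VAR  (c) S = 103 VA  (d) PF = 0 (lagging)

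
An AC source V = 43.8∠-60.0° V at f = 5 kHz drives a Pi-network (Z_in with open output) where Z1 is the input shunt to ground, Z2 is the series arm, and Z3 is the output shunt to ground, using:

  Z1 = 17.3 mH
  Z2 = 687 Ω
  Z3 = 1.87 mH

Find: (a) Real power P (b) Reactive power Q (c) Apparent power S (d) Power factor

Step 1 — Angular frequency: ω = 2π·f = 2π·5000 = 3.142e+04 rad/s.
Step 2 — Component impedances:
  Z1: Z = jωL = j·3.142e+04·0.0173 = 0 + j543.5 Ω
  Z2: Z = R = 687 Ω
  Z3: Z = jωL = j·3.142e+04·0.00187 = 0 + j58.75 Ω
Step 3 — With open output, the series arm Z2 and the output shunt Z3 appear in series to ground: Z2 + Z3 = 687 + j58.75 Ω.
Step 4 — Parallel with input shunt Z1: Z_in = Z1 || (Z2 + Z3) = 243.1 + j330.4 Ω = 410.2∠53.6° Ω.
Step 5 — Source phasor: V = 43.8∠-60.0° V = 21.9 - j37.93 V.
Step 6 — Current: I = V / Z = -0.04283 - j0.09781 A = 0.1068∠-113.6° A.
Step 7 — Complex power: S = V·I* = 2.772 + j3.767 VA.
Step 8 — Real power: P = Re(S) = 2.772 W.
Step 9 — Reactive power: Q = Im(S) = 3.767 VAR.
Step 10 — Apparent power: |S| = 4.677 VA.
Step 11 — Power factor: PF = P/|S| = 0.5927 (lagging).

(a) P = 2.772 W  (b) Q = 3.767 VAR  (c) S = 4.677 VA  (d) PF = 0.5927 (lagging)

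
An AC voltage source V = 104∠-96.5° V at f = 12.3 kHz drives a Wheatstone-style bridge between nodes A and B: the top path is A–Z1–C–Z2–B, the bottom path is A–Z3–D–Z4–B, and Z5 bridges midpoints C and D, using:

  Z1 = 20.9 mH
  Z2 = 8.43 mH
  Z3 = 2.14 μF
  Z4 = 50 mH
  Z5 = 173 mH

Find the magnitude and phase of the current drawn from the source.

Step 1 — Angular frequency: ω = 2π·f = 2π·1.23e+04 = 7.728e+04 rad/s.
Step 2 — Component impedances:
  Z1: Z = jωL = j·7.728e+04·0.0209 = 0 + j1615 Ω
  Z2: Z = jωL = j·7.728e+04·0.00843 = 0 + j651.5 Ω
  Z3: Z = 1/(jωC) = -j/(ω·C) = 0 - j6.046 Ω
  Z4: Z = jωL = j·7.728e+04·0.05 = 0 + j3864 Ω
  Z5: Z = jωL = j·7.728e+04·0.173 = 0 + j1.337e+04 Ω
Step 3 — Bridge requires nodal analysis (the Z5 bridge couples midpoints C and D, so the two paths cannot be reduced to a simple series/parallel combination). Setting node B to ground and injecting 1 A at node A, the 3-node admittance system at A, C, D solves to V_A = Z_AB = 0 + j1356 Ω = 1356∠90.0° Ω.
Step 4 — Source phasor: V = 104∠-96.5° V = -11.77 - j103.3 V.
Step 5 — Ohm's law: I = V / Z_total = (-11.77 - j103.3) / (0 + j1356) = -0.07618 + j0.00868 A.
Step 6 — Convert to polar: |I| = 0.07667 A, ∠I = 173.5°.

I = 0.07667∠173.5° A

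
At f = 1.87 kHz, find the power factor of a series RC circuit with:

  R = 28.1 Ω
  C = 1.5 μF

Step 1 — Angular frequency: ω = 2π·f = 2π·1870 = 1.175e+04 rad/s.
Step 2 — Component impedances:
  R: Z = R = 28.1 Ω
  C: Z = 1/(jωC) = -j/(ω·C) = 0 - j56.74 Ω
Step 3 — Series combination: Z_total = R + C = 28.1 - j56.74 Ω = 63.32∠-63.7° Ω.
Step 4 — Power factor: PF = cos(φ) = Re(Z)/|Z| = 28.1/63.32 = 0.4438.
Step 5 — Type: Im(Z) = -56.74 ⇒ leading (phase φ = -63.7°).

PF = 0.4438 (leading, φ = -63.7°)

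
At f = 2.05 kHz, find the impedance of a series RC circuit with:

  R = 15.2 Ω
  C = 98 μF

Step 1 — Angular frequency: ω = 2π·f = 2π·2050 = 1.288e+04 rad/s.
Step 2 — Component impedances:
  R: Z = R = 15.2 Ω
  C: Z = 1/(jωC) = -j/(ω·C) = 0 - j0.7922 Ω
Step 3 — Series combination: Z_total = R + C = 15.2 - j0.7922 Ω = 15.22∠-3.0° Ω.

Z = 15.2 - j0.7922 Ω = 15.22∠-3.0° Ω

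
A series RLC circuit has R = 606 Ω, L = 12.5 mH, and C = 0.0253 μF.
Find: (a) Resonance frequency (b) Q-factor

Step 1 — Resonance condition Im(Z)=0 gives ω₀ = 1/√(LC).
Step 2 — ω₀ = 1/√(0.0125·2.53e-08) = 5.623e+04 rad/s.
Step 3 — f₀ = ω₀/(2π) = 8950 Hz.
Step 4 — Series Q: Q = ω₀L/R = 5.623e+04·0.0125/606 = 1.16.

(a) f₀ = 8950 Hz  (b) Q = 1.16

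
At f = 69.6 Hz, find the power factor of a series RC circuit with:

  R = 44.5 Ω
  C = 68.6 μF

Step 1 — Angular frequency: ω = 2π·f = 2π·69.6 = 437.3 rad/s.
Step 2 — Component impedances:
  R: Z = R = 44.5 Ω
  C: Z = 1/(jωC) = -j/(ω·C) = 0 - j33.33 Ω
Step 3 — Series combination: Z_total = R + C = 44.5 - j33.33 Ω = 55.6∠-36.8° Ω.
Step 4 — Power factor: PF = cos(φ) = Re(Z)/|Z| = 44.5/55.6 = 0.8004.
Step 5 — Type: Im(Z) = -33.33 ⇒ leading (phase φ = -36.8°).

PF = 0.8004 (leading, φ = -36.8°)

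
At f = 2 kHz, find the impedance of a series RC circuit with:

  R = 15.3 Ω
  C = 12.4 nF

Step 1 — Angular frequency: ω = 2π·f = 2π·2000 = 1.257e+04 rad/s.
Step 2 — Component impedances:
  R: Z = R = 15.3 Ω
  C: Z = 1/(jωC) = -j/(ω·C) = 0 - j6418 Ω
Step 3 — Series combination: Z_total = R + C = 15.3 - j6418 Ω = 6418∠-89.9° Ω.

Z = 15.3 - j6418 Ω = 6418∠-89.9° Ω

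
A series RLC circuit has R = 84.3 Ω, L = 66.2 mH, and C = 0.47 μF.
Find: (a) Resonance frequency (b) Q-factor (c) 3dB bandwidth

Step 1 — Resonance: ω₀ = 1/√(LC) = 1/√(0.0662·4.7e-07) = 5669 rad/s.
Step 2 — f₀ = ω₀/(2π) = 902.3 Hz.
Step 3 — Series Q: Q = ω₀L/R = 5669·0.0662/84.3 = 4.452.
Step 4 — Bandwidth: Δω = ω₀/Q = 1273 rad/s; BW = Δω/(2π) = 202.7 Hz.

(a) f₀ = 902.3 Hz  (b) Q = 4.452  (c) BW = 202.7 Hz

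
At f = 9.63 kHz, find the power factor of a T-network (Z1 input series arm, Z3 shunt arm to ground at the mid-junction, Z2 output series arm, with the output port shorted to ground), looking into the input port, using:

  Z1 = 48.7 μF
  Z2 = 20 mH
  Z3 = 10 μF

Step 1 — Angular frequency: ω = 2π·f = 2π·9630 = 6.051e+04 rad/s.
Step 2 — Component impedances:
  Z1: Z = 1/(jωC) = -j/(ω·C) = 0 - j0.3394 Ω
  Z2: Z = jωL = j·6.051e+04·0.02 = 0 + j1210 Ω
  Z3: Z = 1/(jωC) = -j/(ω·C) = 0 - j1.653 Ω
Step 3 — With the output port shorted to ground, the output series arm Z2 runs from the junction to ground; the shunt arm Z3 also runs from the junction to ground. They appear in parallel: Z3 || Z2 = 0 - j1.655 Ω.
Step 4 — Series with input arm Z1: Z_in = Z1 + (Z3 || Z2) = 0 - j1.994 Ω = 1.994∠-90.0° Ω.
Step 5 — Power factor: PF = cos(φ) = Re(Z)/|Z| = 0/1.994 = 0.
Step 6 — Type: Im(Z) = -1.994 ⇒ leading (phase φ = -90.0°).

PF = 0 (leading, φ = -90.0°)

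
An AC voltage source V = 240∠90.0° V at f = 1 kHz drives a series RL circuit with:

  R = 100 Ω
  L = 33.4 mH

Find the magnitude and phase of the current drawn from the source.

Step 1 — Angular frequency: ω = 2π·f = 2π·1000 = 6283 rad/s.
Step 2 — Component impedances:
  R: Z = R = 100 Ω
  L: Z = jωL = j·6283·0.0334 = 0 + j209.9 Ω
Step 3 — Series combination: Z_total = R + L = 100 + j209.9 Ω = 232.5∠64.5° Ω.
Step 4 — Source phasor: V = 240∠90.0° V = 0 + j240 V.
Step 5 — Ohm's law: I = V / Z_total = (0 + j240) / (100 + j209.9) = 0.932 + j0.4441 A.
Step 6 — Convert to polar: |I| = 1.032 A, ∠I = 25.5°.

I = 1.032∠25.5° A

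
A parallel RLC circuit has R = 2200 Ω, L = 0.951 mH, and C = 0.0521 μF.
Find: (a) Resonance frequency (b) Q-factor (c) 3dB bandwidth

Step 1 — Resonance: ω₀ = 1/√(LC) = 1/√(0.000951·5.21e-08) = 1.421e+05 rad/s.
Step 2 — f₀ = ω₀/(2π) = 2.261e+04 Hz.
Step 3 — Parallel Q: Q = R/(ω₀L) = 2200/(1.421e+05·0.000951) = 16.28.
Step 4 — Bandwidth: Δω = ω₀/Q = 8724 rad/s; BW = Δω/(2π) = 1389 Hz.

(a) f₀ = 2.261e+04 Hz  (b) Q = 16.28  (c) BW = 1389 Hz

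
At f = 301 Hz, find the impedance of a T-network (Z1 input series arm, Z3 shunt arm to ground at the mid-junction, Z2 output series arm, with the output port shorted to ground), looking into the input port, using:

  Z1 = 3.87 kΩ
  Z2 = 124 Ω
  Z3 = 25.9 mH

Step 1 — Angular frequency: ω = 2π·f = 2π·301 = 1891 rad/s.
Step 2 — Component impedances:
  Z1: Z = R = 3870 Ω
  Z2: Z = R = 124 Ω
  Z3: Z = jωL = j·1891·0.0259 = 0 + j48.98 Ω
Step 3 — With the output port shorted to ground, the output series arm Z2 runs from the junction to ground; the shunt arm Z3 also runs from the junction to ground. They appear in parallel: Z3 || Z2 = 16.74 + j42.37 Ω.
Step 4 — Series with input arm Z1: Z_in = Z1 + (Z3 || Z2) = 3887 + j42.37 Ω = 3887∠0.6° Ω.

Z = 3887 + j42.37 Ω = 3887∠0.6° Ω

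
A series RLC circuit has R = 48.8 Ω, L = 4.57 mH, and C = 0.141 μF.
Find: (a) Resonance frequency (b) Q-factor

Step 1 — Resonance condition Im(Z)=0 gives ω₀ = 1/√(LC).
Step 2 — ω₀ = 1/√(0.00457·1.41e-07) = 3.939e+04 rad/s.
Step 3 — f₀ = ω₀/(2π) = 6270 Hz.
Step 4 — Series Q: Q = ω₀L/R = 3.939e+04·0.00457/48.8 = 3.689.

(a) f₀ = 6270 Hz  (b) Q = 3.689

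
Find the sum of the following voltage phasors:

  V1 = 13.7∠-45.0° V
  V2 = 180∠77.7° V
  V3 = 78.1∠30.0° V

Step 1 — Convert each phasor to rectangular form:
  V1 = 13.7·(cos(-45.0°) + j·sin(-45.0°)) = 9.687 - j9.687 V
  V2 = 180·(cos(77.7°) + j·sin(77.7°)) = 38.35 + j175.9 V
  V3 = 78.1·(cos(30.0°) + j·sin(30.0°)) = 67.64 + j39.05 V
Step 2 — Sum components: V_total = 115.7 + j205.2 V.
Step 3 — Convert to polar: |V_total| = 235.6 V, ∠V_total = 60.6°.

V_total = 235.6∠60.6° V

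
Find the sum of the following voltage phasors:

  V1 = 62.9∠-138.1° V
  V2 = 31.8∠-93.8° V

Step 1 — Convert each phasor to rectangular form:
  V1 = 62.9·(cos(-138.1°) + j·sin(-138.1°)) = -46.82 - j42.01 V
  V2 = 31.8·(cos(-93.8°) + j·sin(-93.8°)) = -2.108 - j31.73 V
Step 2 — Sum components: V_total = -48.92 - j73.74 V.
Step 3 — Convert to polar: |V_total| = 88.49 V, ∠V_total = -123.6°.

V_total = 88.49∠-123.6° V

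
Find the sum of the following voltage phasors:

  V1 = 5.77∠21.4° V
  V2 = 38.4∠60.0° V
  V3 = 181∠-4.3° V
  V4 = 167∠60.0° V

Step 1 — Convert each phasor to rectangular form:
  V1 = 5.77·(cos(21.4°) + j·sin(21.4°)) = 5.372 + j2.105 V
  V2 = 38.4·(cos(60.0°) + j·sin(60.0°)) = 19.2 + j33.26 V
  V3 = 181·(cos(-4.3°) + j·sin(-4.3°)) = 180.5 - j13.57 V
  V4 = 167·(cos(60.0°) + j·sin(60.0°)) = 83.5 + j144.6 V
Step 2 — Sum components: V_total = 288.6 + j166.4 V.
Step 3 — Convert to polar: |V_total| = 333.1 V, ∠V_total = 30.0°.

V_total = 333.1∠30.0° V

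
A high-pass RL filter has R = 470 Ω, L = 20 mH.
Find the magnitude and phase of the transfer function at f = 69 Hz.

Step 1 — Angular frequency: ω = 2π·69 = 433.5 rad/s.
Step 2 — Transfer function: H(jω) = jωL/(R + jωL).
Step 3 — Numerator jωL = j·8.671; denominator R + jωL = 470 + j8.671.
Step 4 — H = 0.0003402 + j0.01844.
Step 5 — Magnitude: |H| = 0.01845 (-34.7 dB); phase: φ = 88.9°.

|H| = 0.01845 (-34.7 dB), φ = 88.9°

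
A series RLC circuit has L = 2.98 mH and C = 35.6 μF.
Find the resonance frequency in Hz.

Step 1 — Resonance condition Im(Z)=0 gives ω₀ = 1/√(LC).
Step 2 — ω₀ = 1/√(0.00298·3.56e-05) = 3070 rad/s.
Step 3 — f₀ = ω₀/(2π) = 488.6 Hz.

f₀ = 488.6 Hz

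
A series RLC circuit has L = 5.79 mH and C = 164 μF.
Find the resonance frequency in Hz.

Step 1 — Resonance condition Im(Z)=0 gives ω₀ = 1/√(LC).
Step 2 — ω₀ = 1/√(0.00579·0.000164) = 1026 rad/s.
Step 3 — f₀ = ω₀/(2π) = 163.3 Hz.

f₀ = 163.3 Hz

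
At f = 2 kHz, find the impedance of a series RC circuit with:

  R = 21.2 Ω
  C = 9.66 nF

Step 1 — Angular frequency: ω = 2π·f = 2π·2000 = 1.257e+04 rad/s.
Step 2 — Component impedances:
  R: Z = R = 21.2 Ω
  C: Z = 1/(jωC) = -j/(ω·C) = 0 - j8238 Ω
Step 3 — Series combination: Z_total = R + C = 21.2 - j8238 Ω = 8238∠-89.9° Ω.

Z = 21.2 - j8238 Ω = 8238∠-89.9° Ω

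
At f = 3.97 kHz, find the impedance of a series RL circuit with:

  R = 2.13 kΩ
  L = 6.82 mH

Step 1 — Angular frequency: ω = 2π·f = 2π·3970 = 2.494e+04 rad/s.
Step 2 — Component impedances:
  R: Z = R = 2130 Ω
  L: Z = jωL = j·2.494e+04·0.00682 = 0 + j170.1 Ω
Step 3 — Series combination: Z_total = R + L = 2130 + j170.1 Ω = 2137∠4.6° Ω.

Z = 2130 + j170.1 Ω = 2137∠4.6° Ω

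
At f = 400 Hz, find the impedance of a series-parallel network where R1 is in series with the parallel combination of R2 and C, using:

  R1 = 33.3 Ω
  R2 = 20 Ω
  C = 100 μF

Step 1 — Angular frequency: ω = 2π·f = 2π·400 = 2513 rad/s.
Step 2 — Component impedances:
  R1: Z = R = 33.3 Ω
  R2: Z = R = 20 Ω
  C: Z = 1/(jωC) = -j/(ω·C) = 0 - j3.979 Ω
Step 3 — Parallel branch: R2 || C = 1/(1/R2 + 1/C) = 0.7614 - j3.827 Ω.
Step 4 — Series with R1: Z_total = R1 + (R2 || C) = 34.06 - j3.827 Ω = 34.28∠-6.4° Ω.

Z = 34.06 - j3.827 Ω = 34.28∠-6.4° Ω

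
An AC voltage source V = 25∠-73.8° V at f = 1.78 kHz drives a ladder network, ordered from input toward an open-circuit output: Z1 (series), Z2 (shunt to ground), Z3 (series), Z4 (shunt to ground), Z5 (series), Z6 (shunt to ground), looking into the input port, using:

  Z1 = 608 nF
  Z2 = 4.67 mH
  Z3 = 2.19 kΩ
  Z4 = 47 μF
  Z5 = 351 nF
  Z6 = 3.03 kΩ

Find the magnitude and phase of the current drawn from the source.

Step 1 — Angular frequency: ω = 2π·f = 2π·1780 = 1.118e+04 rad/s.
Step 2 — Component impedances:
  Z1: Z = 1/(jωC) = -j/(ω·C) = 0 - j147.1 Ω
  Z2: Z = jωL = j·1.118e+04·0.00467 = 0 + j52.23 Ω
  Z3: Z = R = 2190 Ω
  Z4: Z = 1/(jωC) = -j/(ω·C) = 0 - j1.902 Ω
  Z5: Z = 1/(jωC) = -j/(ω·C) = 0 - j254.7 Ω
  Z6: Z = R = 3030 Ω
Step 3 — Ladder network (open output): work backward from the far end, alternating series and parallel combinations. Z_in = 1.245 - j94.86 Ω = 94.87∠-89.2° Ω.
Step 4 — Source phasor: V = 25∠-73.8° V = 6.975 - j24.01 V.
Step 5 — Ohm's law: I = V / Z_total = (6.975 - j24.01) / (1.245 - j94.86) = 0.254 + j0.07019 A.
Step 6 — Convert to polar: |I| = 0.2635 A, ∠I = 15.4°.

I = 0.2635∠15.4° A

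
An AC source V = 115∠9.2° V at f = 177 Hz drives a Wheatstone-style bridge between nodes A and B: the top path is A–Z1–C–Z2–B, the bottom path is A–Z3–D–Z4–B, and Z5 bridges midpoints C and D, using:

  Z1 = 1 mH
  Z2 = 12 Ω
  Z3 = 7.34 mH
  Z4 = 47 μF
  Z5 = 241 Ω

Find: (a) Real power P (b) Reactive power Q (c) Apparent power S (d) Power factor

Step 1 — Angular frequency: ω = 2π·f = 2π·177 = 1112 rad/s.
Step 2 — Component impedances:
  Z1: Z = jωL = j·1112·0.001 = 0 + j1.112 Ω
  Z2: Z = R = 12 Ω
  Z3: Z = jωL = j·1112·0.00734 = 0 + j8.163 Ω
  Z4: Z = 1/(jωC) = -j/(ω·C) = 0 - j19.13 Ω
  Z5: Z = R = 241 Ω
Step 3 — Bridge requires nodal analysis (the Z5 bridge couples midpoints C and D, so the two paths cannot be reduced to a simple series/parallel combination). Setting node B to ground and injecting 1 A at node A, the 3-node admittance system at A, C, D solves to V_A = Z_AB = 5.956 - j5.884 Ω = 8.373∠-44.7° Ω.
Step 4 — Source phasor: V = 115∠9.2° V = 113.5 + j18.39 V.
Step 5 — Current: I = V / Z = 8.102 + j11.09 A = 13.74∠53.9° A.
Step 6 — Complex power: S = V·I* = 1124 - j1110 VA.
Step 7 — Real power: P = Re(S) = 1124 W.
Step 8 — Reactive power: Q = Im(S) = -1110 VAR.
Step 9 — Apparent power: |S| = 1580 VA.
Step 10 — Power factor: PF = P/|S| = 0.7114 (leading).

(a) P = 1124 W  (b) Q = -1110 VAR  (c) S = 1580 VA  (d) PF = 0.7114 (leading)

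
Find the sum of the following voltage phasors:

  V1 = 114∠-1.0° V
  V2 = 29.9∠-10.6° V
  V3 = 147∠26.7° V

Step 1 — Convert each phasor to rectangular form:
  V1 = 114·(cos(-1.0°) + j·sin(-1.0°)) = 114 - j1.99 V
  V2 = 29.9·(cos(-10.6°) + j·sin(-10.6°)) = 29.39 - j5.5 V
  V3 = 147·(cos(26.7°) + j·sin(26.7°)) = 131.3 + j66.05 V
Step 2 — Sum components: V_total = 274.7 + j58.56 V.
Step 3 — Convert to polar: |V_total| = 280.9 V, ∠V_total = 12.0°.

V_total = 280.9∠12.0° V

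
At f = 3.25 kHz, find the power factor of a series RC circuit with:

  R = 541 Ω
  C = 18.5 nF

Step 1 — Angular frequency: ω = 2π·f = 2π·3250 = 2.042e+04 rad/s.
Step 2 — Component impedances:
  R: Z = R = 541 Ω
  C: Z = 1/(jωC) = -j/(ω·C) = 0 - j2647 Ω
Step 3 — Series combination: Z_total = R + C = 541 - j2647 Ω = 2702∠-78.4° Ω.
Step 4 — Power factor: PF = cos(φ) = Re(Z)/|Z| = 541/2702 = 0.2002.
Step 5 — Type: Im(Z) = -2647 ⇒ leading (phase φ = -78.4°).

PF = 0.2002 (leading, φ = -78.4°)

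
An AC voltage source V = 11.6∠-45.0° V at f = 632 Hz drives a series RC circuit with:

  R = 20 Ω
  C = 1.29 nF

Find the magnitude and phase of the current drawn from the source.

Step 1 — Angular frequency: ω = 2π·f = 2π·632 = 3971 rad/s.
Step 2 — Component impedances:
  R: Z = R = 20 Ω
  C: Z = 1/(jωC) = -j/(ω·C) = 0 - j1.952e+05 Ω
Step 3 — Series combination: Z_total = R + C = 20 - j1.952e+05 Ω = 1.952e+05∠-90.0° Ω.
Step 4 — Source phasor: V = 11.6∠-45.0° V = 8.202 - j8.202 V.
Step 5 — Ohm's law: I = V / Z_total = (8.202 - j8.202) / (20 - j1.952e+05) = 4.202e-05 + j4.201e-05 A.
Step 6 — Convert to polar: |I| = 5.942e-05 A, ∠I = 45.0°.

I = 5.942e-05∠45.0° A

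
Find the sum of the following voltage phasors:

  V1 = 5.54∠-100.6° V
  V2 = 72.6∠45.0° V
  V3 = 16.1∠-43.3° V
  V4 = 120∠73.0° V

Step 1 — Convert each phasor to rectangular form:
  V1 = 5.54·(cos(-100.6°) + j·sin(-100.6°)) = -1.019 - j5.445 V
  V2 = 72.6·(cos(45.0°) + j·sin(45.0°)) = 51.34 + j51.34 V
  V3 = 16.1·(cos(-43.3°) + j·sin(-43.3°)) = 11.72 - j11.04 V
  V4 = 120·(cos(73.0°) + j·sin(73.0°)) = 35.08 + j114.8 V
Step 2 — Sum components: V_total = 97.12 + j149.6 V.
Step 3 — Convert to polar: |V_total| = 178.4 V, ∠V_total = 57.0°.

V_total = 178.4∠57.0° V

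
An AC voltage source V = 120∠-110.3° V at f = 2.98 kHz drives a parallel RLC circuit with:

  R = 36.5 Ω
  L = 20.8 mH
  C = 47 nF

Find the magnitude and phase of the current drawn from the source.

Step 1 — Angular frequency: ω = 2π·f = 2π·2980 = 1.872e+04 rad/s.
Step 2 — Component impedances:
  R: Z = R = 36.5 Ω
  L: Z = jωL = j·1.872e+04·0.0208 = 0 + j389.5 Ω
  C: Z = 1/(jωC) = -j/(ω·C) = 0 - j1136 Ω
Step 3 — Parallel combination: 1/Z_total = 1/R + 1/L + 1/C; Z_total = 36.36 + j2.24 Ω = 36.43∠3.5° Ω.
Step 4 — Source phasor: V = 120∠-110.3° V = -41.63 - j112.5 V.
Step 5 — Ohm's law: I = V / Z_total = (-41.63 - j112.5) / (36.36 + j2.24) = -1.331 - j3.013 A.
Step 6 — Convert to polar: |I| = 3.294 A, ∠I = -113.8°.

I = 3.294∠-113.8° A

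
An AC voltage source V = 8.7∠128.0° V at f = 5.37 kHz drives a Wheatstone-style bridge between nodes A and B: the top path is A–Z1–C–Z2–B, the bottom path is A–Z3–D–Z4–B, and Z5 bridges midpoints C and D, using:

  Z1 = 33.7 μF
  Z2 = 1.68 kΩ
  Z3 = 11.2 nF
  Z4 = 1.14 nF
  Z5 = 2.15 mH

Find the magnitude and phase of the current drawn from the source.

Step 1 — Angular frequency: ω = 2π·f = 2π·5370 = 3.374e+04 rad/s.
Step 2 — Component impedances:
  Z1: Z = 1/(jωC) = -j/(ω·C) = 0 - j0.8795 Ω
  Z2: Z = R = 1680 Ω
  Z3: Z = 1/(jωC) = -j/(ω·C) = 0 - j2646 Ω
  Z4: Z = 1/(jωC) = -j/(ω·C) = 0 - j2.6e+04 Ω
  Z5: Z = jωL = j·3.374e+04·0.00215 = 0 + j72.54 Ω
Step 3 — Bridge requires nodal analysis (the Z5 bridge couples midpoints C and D, so the two paths cannot be reduced to a simple series/parallel combination). Setting node B to ground and injecting 1 A at node A, the 3-node admittance system at A, C, D solves to V_A = Z_AB = 1673 - j109.3 Ω = 1677∠-3.7° Ω.
Step 4 — Source phasor: V = 8.7∠128.0° V = -5.356 + j6.856 V.
Step 5 — Ohm's law: I = V / Z_total = (-5.356 + j6.856) / (1673 - j109.3) = -0.003455 + j0.003872 A.
Step 6 — Convert to polar: |I| = 0.005189 A, ∠I = 131.7°.

I = 0.005189∠131.7° A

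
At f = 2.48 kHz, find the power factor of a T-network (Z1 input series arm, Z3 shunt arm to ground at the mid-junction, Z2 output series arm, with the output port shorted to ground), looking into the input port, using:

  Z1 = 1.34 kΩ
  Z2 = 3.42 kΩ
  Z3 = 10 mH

Step 1 — Angular frequency: ω = 2π·f = 2π·2480 = 1.558e+04 rad/s.
Step 2 — Component impedances:
  Z1: Z = R = 1340 Ω
  Z2: Z = R = 3420 Ω
  Z3: Z = jωL = j·1.558e+04·0.01 = 0 + j155.8 Ω
Step 3 — With the output port shorted to ground, the output series arm Z2 runs from the junction to ground; the shunt arm Z3 also runs from the junction to ground. They appear in parallel: Z3 || Z2 = 7.085 + j155.5 Ω.
Step 4 — Series with input arm Z1: Z_in = Z1 + (Z3 || Z2) = 1347 + j155.5 Ω = 1356∠6.6° Ω.
Step 5 — Power factor: PF = cos(φ) = Re(Z)/|Z| = 1347/1356 = 0.9934.
Step 6 — Type: Im(Z) = 155.5 ⇒ lagging (phase φ = 6.6°).

PF = 0.9934 (lagging, φ = 6.6°)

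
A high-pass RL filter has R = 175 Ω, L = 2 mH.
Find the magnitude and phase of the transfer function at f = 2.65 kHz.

Step 1 — Angular frequency: ω = 2π·2650 = 1.665e+04 rad/s.
Step 2 — Transfer function: H(jω) = jωL/(R + jωL).
Step 3 — Numerator jωL = j·33.3; denominator R + jωL = 175 + j33.3.
Step 4 — H = 0.03495 + j0.1836.
Step 5 — Magnitude: |H| = 0.1869 (-14.6 dB); phase: φ = 79.2°.

|H| = 0.1869 (-14.6 dB), φ = 79.2°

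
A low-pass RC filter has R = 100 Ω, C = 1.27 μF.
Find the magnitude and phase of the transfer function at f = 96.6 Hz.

Step 1 — Angular frequency: ω = 2π·96.6 = 607 rad/s.
Step 2 — Transfer function: H(jω) = 1/(1 + jωRC).
Step 3 — Denominator: 1 + jωRC = 1 + j·607·100·1.27e-06 = 1 + j0.07708.
Step 4 — H = 0.9941 - j0.07663.
Step 5 — Magnitude: |H| = 0.997 (-0.0 dB); phase: φ = -4.4°.

|H| = 0.997 (-0.0 dB), φ = -4.4°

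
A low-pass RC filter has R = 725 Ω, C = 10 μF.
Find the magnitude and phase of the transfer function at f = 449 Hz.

Step 1 — Angular frequency: ω = 2π·449 = 2821 rad/s.
Step 2 — Transfer function: H(jω) = 1/(1 + jωRC).
Step 3 — Denominator: 1 + jωRC = 1 + j·2821·725·1e-05 = 1 + j20.45.
Step 4 — H = 0.002385 - j0.04878.
Step 5 — Magnitude: |H| = 0.04883 (-26.2 dB); phase: φ = -87.2°.

|H| = 0.04883 (-26.2 dB), φ = -87.2°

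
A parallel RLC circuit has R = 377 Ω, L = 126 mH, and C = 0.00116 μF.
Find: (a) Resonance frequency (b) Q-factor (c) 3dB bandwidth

Step 1 — Resonance: ω₀ = 1/√(LC) = 1/√(0.126·1.16e-09) = 8.272e+04 rad/s.
Step 2 — f₀ = ω₀/(2π) = 1.316e+04 Hz.
Step 3 — Parallel Q: Q = R/(ω₀L) = 377/(8.272e+04·0.126) = 0.03617.
Step 4 — Bandwidth: Δω = ω₀/Q = 2.287e+06 rad/s; BW = Δω/(2π) = 3.639e+05 Hz.

(a) f₀ = 1.316e+04 Hz  (b) Q = 0.03617  (c) BW = 3.639e+05 Hz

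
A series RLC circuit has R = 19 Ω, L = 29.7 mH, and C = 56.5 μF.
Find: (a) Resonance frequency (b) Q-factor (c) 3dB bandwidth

Step 1 — Resonance condition Im(Z)=0 gives ω₀ = 1/√(LC).
Step 2 — ω₀ = 1/√(0.0297·5.65e-05) = 772 rad/s.
Step 3 — f₀ = ω₀/(2π) = 122.9 Hz.
Step 4 — Series Q: Q = ω₀L/R = 772·0.0297/19 = 1.207.
Step 5 — 3dB bandwidth: Δω = ω₀/Q = 639.7 rad/s; BW = Δω/(2π) = 101.8 Hz.

(a) f₀ = 122.9 Hz  (b) Q = 1.207  (c) BW = 101.8 Hz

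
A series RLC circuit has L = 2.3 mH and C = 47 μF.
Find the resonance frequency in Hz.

Step 1 — Resonance condition Im(Z)=0 gives ω₀ = 1/√(LC).
Step 2 — ω₀ = 1/√(0.0023·4.7e-05) = 3041 rad/s.
Step 3 — f₀ = ω₀/(2π) = 484.1 Hz.

f₀ = 484.1 Hz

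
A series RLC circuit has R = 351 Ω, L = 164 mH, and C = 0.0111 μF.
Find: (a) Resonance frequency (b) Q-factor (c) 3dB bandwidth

Step 1 — Resonance: ω₀ = 1/√(LC) = 1/√(0.164·1.11e-08) = 2.344e+04 rad/s.
Step 2 — f₀ = ω₀/(2π) = 3730 Hz.
Step 3 — Series Q: Q = ω₀L/R = 2.344e+04·0.164/351 = 10.95.
Step 4 — Bandwidth: Δω = ω₀/Q = 2140 rad/s; BW = Δω/(2π) = 340.6 Hz.

(a) f₀ = 3730 Hz  (b) Q = 10.95  (c) BW = 340.6 Hz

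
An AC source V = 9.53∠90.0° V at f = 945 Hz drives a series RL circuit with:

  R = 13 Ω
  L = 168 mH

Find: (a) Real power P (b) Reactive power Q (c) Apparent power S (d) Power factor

Step 1 — Angular frequency: ω = 2π·f = 2π·945 = 5938 rad/s.
Step 2 — Component impedances:
  R: Z = R = 13 Ω
  L: Z = jωL = j·5938·0.168 = 0 + j997.5 Ω
Step 3 — Series combination: Z_total = R + L = 13 + j997.5 Ω = 997.6∠89.3° Ω.
Step 4 — Source phasor: V = 9.53∠90.0° V = 0 + j9.53 V.
Step 5 — Current: I = V / Z = 0.009552 + j0.0001245 A = 0.009553∠0.7° A.
Step 6 — Complex power: S = V·I* = 0.001186 + j0.09103 VA.
Step 7 — Real power: P = Re(S) = 0.001186 W.
Step 8 — Reactive power: Q = Im(S) = 0.09103 VAR.
Step 9 — Apparent power: |S| = 0.09104 VA.
Step 10 — Power factor: PF = P/|S| = 0.01303 (lagging).

(a) P = 0.001186 W  (b) Q = 0.09103 VAR  (c) S = 0.09104 VA  (d) PF = 0.01303 (lagging)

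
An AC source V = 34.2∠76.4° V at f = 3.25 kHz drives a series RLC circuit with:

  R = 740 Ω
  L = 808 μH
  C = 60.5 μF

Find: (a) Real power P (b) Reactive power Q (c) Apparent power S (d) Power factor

Step 1 — Angular frequency: ω = 2π·f = 2π·3250 = 2.042e+04 rad/s.
Step 2 — Component impedances:
  R: Z = R = 740 Ω
  L: Z = jωL = j·2.042e+04·0.000808 = 0 + j16.5 Ω
  C: Z = 1/(jωC) = -j/(ω·C) = 0 - j0.8094 Ω
Step 3 — Series combination: Z_total = R + L + C = 740 + j15.69 Ω = 740.2∠1.2° Ω.
Step 4 — Source phasor: V = 34.2∠76.4° V = 8.042 + j33.24 V.
Step 5 — Current: I = V / Z = 0.01181 + j0.04467 A = 0.04621∠75.2° A.
Step 6 — Complex power: S = V·I* = 1.58 + j0.0335 VA.
Step 7 — Real power: P = Re(S) = 1.58 W.
Step 8 — Reactive power: Q = Im(S) = 0.0335 VAR.
Step 9 — Apparent power: |S| = 1.58 VA.
Step 10 — Power factor: PF = P/|S| = 0.9998 (lagging).

(a) P = 1.58 W  (b) Q = 0.0335 VAR  (c) S = 1.58 VA  (d) PF = 0.9998 (lagging)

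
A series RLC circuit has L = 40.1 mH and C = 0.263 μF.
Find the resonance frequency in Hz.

Step 1 — Resonance condition Im(Z)=0 gives ω₀ = 1/√(LC).
Step 2 — ω₀ = 1/√(0.0401·2.63e-07) = 9738 rad/s.
Step 3 — f₀ = ω₀/(2π) = 1550 Hz.

f₀ = 1550 Hz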